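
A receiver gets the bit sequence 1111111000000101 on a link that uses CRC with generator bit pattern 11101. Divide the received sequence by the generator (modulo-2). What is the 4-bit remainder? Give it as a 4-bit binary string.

1110

Modulo-2 division of 1111111000000101 by 11101:
  pos 0: 11111 XOR 11101 = 00010
  pos 3: 10110 XOR 11101 = 01011
  pos 4: 10110 XOR 11101 = 01011
  pos 5: 10110 XOR 11101 = 01011
  pos 6: 10110 XOR 11101 = 01011
  pos 7: 10110 XOR 11101 = 01011
  pos 8: 10110 XOR 11101 = 01011
  pos 9: 10111 XOR 11101 = 01010
  pos 10: 10100 XOR 11101 = 01001
  pos 11: 10011 XOR 11101 = 01110
Remainder = 1110 (nonzero — an error is detected).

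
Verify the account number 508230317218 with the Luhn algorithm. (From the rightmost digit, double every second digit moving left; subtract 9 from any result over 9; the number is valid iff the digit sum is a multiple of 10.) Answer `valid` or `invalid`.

From the right, keep odd positions and double even positions (subtract 9 from any doubled value over 9):
  doubled (positions 2,4,...): 2 5 6 6 7 1 → sum 27
  kept (positions 1,3,...): 8 2 1 0 2 0 → sum 13
Total = 40.
40 mod 10 = 0, so the number is valid.

valid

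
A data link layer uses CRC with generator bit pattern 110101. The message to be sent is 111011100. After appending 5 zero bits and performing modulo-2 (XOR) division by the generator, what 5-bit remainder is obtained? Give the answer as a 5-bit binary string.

11011

Append 5 zeros: 11101110000000. Divide by 110101 (XOR where the leading bit is 1):
  pos 0: 111011 XOR 110101 = 001110
  pos 2: 111010 XOR 110101 = 001111
  pos 4: 111100 XOR 110101 = 001001
  pos 6: 100100 XOR 110101 = 010001
  pos 7: 100010 XOR 110101 = 010111
  pos 8: 101110 XOR 110101 = 011011
Remainder (last 5 bits) = 11011. This is the CRC / FCS.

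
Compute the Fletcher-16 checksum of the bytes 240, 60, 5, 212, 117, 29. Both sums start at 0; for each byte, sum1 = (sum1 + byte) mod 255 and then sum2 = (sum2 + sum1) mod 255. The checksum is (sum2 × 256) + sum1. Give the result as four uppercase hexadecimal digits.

6D99

Running sums (mod 255):
  after byte 0 (240): sum1=240, sum2=240
  after byte 1 (60): sum1=45, sum2=30
  after byte 2 (5): sum1=50, sum2=80
  after byte 3 (212): sum1=7, sum2=87
  after byte 4 (117): sum1=124, sum2=211
  after byte 5 (29): sum1=153, sum2=109
Checksum = sum2·256 + sum1 = 109·256 + 153 = 28057 = 0x6D99.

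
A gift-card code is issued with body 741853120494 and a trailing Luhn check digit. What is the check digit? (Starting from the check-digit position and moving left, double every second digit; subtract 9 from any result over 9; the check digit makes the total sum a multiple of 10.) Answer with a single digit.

6

Partial digits right→left: 4 9 4 0 2 1 3 5 8 1 4 7
Double every second digit counting from the check-digit position (so the 1st, 3rd, 5th, ... of the partial from the right).
  doubled (with −9 where >9): 8 8 4 6 7 8 → sum 41
  kept as-is: 9 0 1 5 1 7 → sum 23
Total = 41 + 23 = 64.
Check digit = (10 − (64 mod 10)) mod 10 = 6.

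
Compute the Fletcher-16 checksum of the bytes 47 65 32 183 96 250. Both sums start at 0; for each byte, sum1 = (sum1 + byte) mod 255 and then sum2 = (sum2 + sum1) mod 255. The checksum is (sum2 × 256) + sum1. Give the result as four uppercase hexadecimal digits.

C4A3

Running sums (mod 255):
  after byte 0 (47): sum1=47, sum2=47
  after byte 1 (65): sum1=112, sum2=159
  after byte 2 (32): sum1=144, sum2=48
  after byte 3 (183): sum1=72, sum2=120
  after byte 4 (96): sum1=168, sum2=33
  after byte 5 (250): sum1=163, sum2=196
Checksum = sum2·256 + sum1 = 196·256 + 163 = 50339 = 0xC4A3.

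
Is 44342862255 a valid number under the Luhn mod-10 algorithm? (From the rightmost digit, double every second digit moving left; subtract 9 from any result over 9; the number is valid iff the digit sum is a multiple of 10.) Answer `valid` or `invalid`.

From the right, keep odd positions and double even positions (subtract 9 from any doubled value over 9):
  doubled (positions 2,4,...): 1 4 7 8 8 → sum 28
  kept (positions 1,3,...): 5 2 6 2 3 4 → sum 22
Total = 50.
50 mod 10 = 0, so the number is valid.

valid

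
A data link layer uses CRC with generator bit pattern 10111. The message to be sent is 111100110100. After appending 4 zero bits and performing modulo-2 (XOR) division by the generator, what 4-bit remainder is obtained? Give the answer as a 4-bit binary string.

1011

Append 4 zeros: 1111001101000000. Divide by 10111 (XOR where the leading bit is 1):
  pos 0: 11110 XOR 10111 = 01001
  pos 1: 10010 XOR 10111 = 00101
  pos 3: 10111 XOR 10111 = 00000
  pos 9: 10000 XOR 10111 = 00111
  pos 11: 11100 XOR 10111 = 01011
Remainder (last 4 bits) = 1011. This is the CRC / FCS.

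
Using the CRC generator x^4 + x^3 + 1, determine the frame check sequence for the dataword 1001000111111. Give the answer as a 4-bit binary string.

Append 4 zeros: 10010001111110000. Divide by 11001 (XOR where the leading bit is 1):
  pos 0: 10010 XOR 11001 = 01011
  pos 1: 10110 XOR 11001 = 01111
  pos 2: 11110 XOR 11001 = 00111
  pos 4: 11111 XOR 11001 = 00110
  pos 6: 11011 XOR 11001 = 00010
  pos 9: 10110 XOR 11001 = 01111
  pos 10: 11110 XOR 11001 = 00111
  pos 12: 11100 XOR 11001 = 00101
Remainder (last 4 bits) = 0101. This is the CRC / FCS.

0101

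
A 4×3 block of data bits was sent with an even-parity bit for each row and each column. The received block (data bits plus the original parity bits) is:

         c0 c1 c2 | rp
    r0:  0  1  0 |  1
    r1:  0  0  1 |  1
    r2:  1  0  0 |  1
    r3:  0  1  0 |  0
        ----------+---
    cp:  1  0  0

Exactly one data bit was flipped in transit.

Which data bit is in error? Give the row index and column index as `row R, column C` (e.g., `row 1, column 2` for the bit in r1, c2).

Recompute each row's even parity and compare to rp:
  r0: data parity 1, sent rp 1 → ok
  r1: data parity 1, sent rp 1 → ok
  r2: data parity 1, sent rp 1 → ok
  r3: data parity 1, sent rp 0 → mismatch
Recompute each column's even parity and compare to cp:
  c0: data parity 1, sent cp 1 → ok
  c1: data parity 0, sent cp 0 → ok
  c2: data parity 1, sent cp 0 → mismatch
Exactly one row (r3) and one column (c2) fail → the flipped bit is at their intersection.

row 3, column 2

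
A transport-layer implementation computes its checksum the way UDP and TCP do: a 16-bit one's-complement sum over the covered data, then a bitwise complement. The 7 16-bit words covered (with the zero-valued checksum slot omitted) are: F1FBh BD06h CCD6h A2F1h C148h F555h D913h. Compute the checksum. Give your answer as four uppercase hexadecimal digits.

5182

One's-complement addition (fold any carry out of bit 15 back into bit 0):
  0xF1FB + 0xBD06 = 0x1AF01 → wrap carry → 0xAF02
  0xAF02 + 0xCCD6 = 0x17BD8 → wrap carry → 0x7BD9
  0x7BD9 + 0xA2F1 = 0x11ECA → wrap carry → 0x1ECB
  0x1ECB + 0xC148 = 0x0E013
  0xE013 + 0xF555 = 0x1D568 → wrap carry → 0xD569
  0xD569 + 0xD913 = 0x1AE7C → wrap carry → 0xAE7D
One's-complement sum = 0xAE7D.
Checksum = ~0xAE7D & 0xFFFF = 0x5182.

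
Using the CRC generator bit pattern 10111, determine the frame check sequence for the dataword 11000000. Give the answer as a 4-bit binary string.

Append 4 zeros: 110000000000. Divide by 10111 (XOR where the leading bit is 1):
  pos 0: 11000 XOR 10111 = 01111
  pos 1: 11110 XOR 10111 = 01001
  pos 2: 10010 XOR 10111 = 00101
  pos 4: 10100 XOR 10111 = 00011
  pos 7: 11000 XOR 10111 = 01111
Remainder (last 4 bits) = 1111. This is the CRC / FCS.

1111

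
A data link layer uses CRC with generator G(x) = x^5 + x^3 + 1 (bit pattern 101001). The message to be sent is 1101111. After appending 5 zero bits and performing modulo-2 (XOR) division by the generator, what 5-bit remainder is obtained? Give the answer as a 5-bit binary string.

10000

Append 5 zeros: 110111100000. Divide by 101001 (XOR where the leading bit is 1):
  pos 0: 110111 XOR 101001 = 011110
  pos 1: 111101 XOR 101001 = 010100
  pos 2: 101000 XOR 101001 = 000001
Remainder (last 5 bits) = 10000. This is the CRC / FCS.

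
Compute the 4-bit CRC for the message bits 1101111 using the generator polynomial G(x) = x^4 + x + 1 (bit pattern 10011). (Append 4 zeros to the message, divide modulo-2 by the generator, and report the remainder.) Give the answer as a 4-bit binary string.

Append 4 zeros: 11011110000. Divide by 10011 (XOR where the leading bit is 1):
  pos 0: 11011 XOR 10011 = 01000
  pos 1: 10001 XOR 10011 = 00010
  pos 4: 10100 XOR 10011 = 00111
  pos 6: 11100 XOR 10011 = 01111
Remainder (last 4 bits) = 1111. This is the CRC / FCS.

1111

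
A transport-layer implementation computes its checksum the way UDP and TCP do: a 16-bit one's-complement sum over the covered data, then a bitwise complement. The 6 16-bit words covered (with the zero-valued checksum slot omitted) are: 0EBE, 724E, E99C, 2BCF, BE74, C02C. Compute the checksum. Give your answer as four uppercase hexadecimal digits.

One's-complement addition (fold any carry out of bit 15 back into bit 0):
  0x0EBE + 0x724E = 0x0810C
  0x810C + 0xE99C = 0x16AA8 → wrap carry → 0x6AA9
  0x6AA9 + 0x2BCF = 0x09678
  0x9678 + 0xBE74 = 0x154EC → wrap carry → 0x54ED
  0x54ED + 0xC02C = 0x11519 → wrap carry → 0x151A
One's-complement sum = 0x151A.
Checksum = ~0x151A & 0xFFFF = 0xEAE5.

EAE5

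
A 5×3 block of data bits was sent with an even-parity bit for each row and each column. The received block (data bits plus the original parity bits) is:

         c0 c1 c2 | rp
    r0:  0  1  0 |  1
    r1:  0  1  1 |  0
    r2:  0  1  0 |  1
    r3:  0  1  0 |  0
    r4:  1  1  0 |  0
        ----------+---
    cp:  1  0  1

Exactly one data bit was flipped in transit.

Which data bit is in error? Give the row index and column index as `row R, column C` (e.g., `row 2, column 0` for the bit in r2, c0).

Recompute each row's even parity and compare to rp:
  r0: data parity 1, sent rp 1 → ok
  r1: data parity 0, sent rp 0 → ok
  r2: data parity 1, sent rp 1 → ok
  r3: data parity 1, sent rp 0 → mismatch
  r4: data parity 0, sent rp 0 → ok
Recompute each column's even parity and compare to cp:
  c0: data parity 1, sent cp 1 → ok
  c1: data parity 1, sent cp 0 → mismatch
  c2: data parity 1, sent cp 1 → ok
Exactly one row (r3) and one column (c1) fail → the flipped bit is at their intersection.

row 3, column 1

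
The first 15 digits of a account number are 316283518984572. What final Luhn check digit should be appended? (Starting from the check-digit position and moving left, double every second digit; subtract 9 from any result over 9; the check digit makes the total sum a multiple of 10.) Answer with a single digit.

Partial digits right→left: 2 7 5 4 8 9 8 1 5 3 8 2 6 1 3
Double every second digit counting from the check-digit position (so the 1st, 3rd, 5th, ... of the partial from the right).
  doubled (with −9 where >9): 4 1 7 7 1 7 3 6 → sum 36
  kept as-is: 7 4 9 1 3 2 1 → sum 27
Total = 36 + 27 = 63.
Check digit = (10 − (63 mod 10)) mod 10 = 7.

7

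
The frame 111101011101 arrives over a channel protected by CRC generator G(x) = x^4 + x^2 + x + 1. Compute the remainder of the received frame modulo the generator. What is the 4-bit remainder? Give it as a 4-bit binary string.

Modulo-2 division of 111101011101 by 10111:
  pos 0: 11110 XOR 10111 = 01001
  pos 1: 10011 XOR 10111 = 00100
  pos 3: 10001 XOR 10111 = 00110
  pos 5: 11011 XOR 10111 = 01100
  pos 6: 11000 XOR 10111 = 01111
  pos 7: 11111 XOR 10111 = 01000
Remainder = 1000 (nonzero — an error is detected).

1000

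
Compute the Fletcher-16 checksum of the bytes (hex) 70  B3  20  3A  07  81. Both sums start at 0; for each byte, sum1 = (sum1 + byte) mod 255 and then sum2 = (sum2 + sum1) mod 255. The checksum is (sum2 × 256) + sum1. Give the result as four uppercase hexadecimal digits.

Running sums (mod 255):
  after byte 0 (70): sum1=112, sum2=112
  after byte 1 (B3): sum1=36, sum2=148
  after byte 2 (20): sum1=68, sum2=216
  after byte 3 (3A): sum1=126, sum2=87
  after byte 4 (07): sum1=133, sum2=220
  after byte 5 (81): sum1=7, sum2=227
Checksum = sum2·256 + sum1 = 227·256 + 7 = 58119 = 0xE307.

E307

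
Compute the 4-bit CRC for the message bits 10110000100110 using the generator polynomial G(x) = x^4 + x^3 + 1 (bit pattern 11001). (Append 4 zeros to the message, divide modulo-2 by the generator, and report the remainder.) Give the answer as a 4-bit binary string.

1000

Append 4 zeros: 101100001001100000. Divide by 11001 (XOR where the leading bit is 1):
  pos 0: 10110 XOR 11001 = 01111
  pos 1: 11110 XOR 11001 = 00111
  pos 3: 11100 XOR 11001 = 00101
  pos 5: 10110 XOR 11001 = 01111
  pos 6: 11110 XOR 11001 = 00111
  pos 8: 11111 XOR 11001 = 00110
  pos 10: 11000 XOR 11001 = 00001
Remainder (last 4 bits) = 1000. This is the CRC / FCS.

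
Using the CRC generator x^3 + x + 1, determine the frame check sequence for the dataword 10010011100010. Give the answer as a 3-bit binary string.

Append 3 zeros: 10010011100010000. Divide by 1011 (XOR where the leading bit is 1):
  pos 0: 1001 XOR 1011 = 0010
  pos 2: 1000 XOR 1011 = 0011
  pos 4: 1111 XOR 1011 = 0100
  pos 5: 1001 XOR 1011 = 0010
  pos 7: 1000 XOR 1011 = 0011
  pos 9: 1101 XOR 1011 = 0110
  pos 10: 1100 XOR 1011 = 0111
  pos 11: 1110 XOR 1011 = 0101
  pos 12: 1010 XOR 1011 = 0001
Remainder (last 3 bits) = 010. This is the CRC / FCS.

010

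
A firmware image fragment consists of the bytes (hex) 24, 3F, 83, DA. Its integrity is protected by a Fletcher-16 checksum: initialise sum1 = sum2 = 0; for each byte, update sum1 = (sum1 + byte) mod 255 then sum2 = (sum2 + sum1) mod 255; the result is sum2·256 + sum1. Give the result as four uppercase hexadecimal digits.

Running sums (mod 255):
  after byte 0 (24): sum1=36, sum2=36
  after byte 1 (3F): sum1=99, sum2=135
  after byte 2 (83): sum1=230, sum2=110
  after byte 3 (DA): sum1=193, sum2=48
Checksum = sum2·256 + sum1 = 48·256 + 193 = 12481 = 0x30C1.

30C1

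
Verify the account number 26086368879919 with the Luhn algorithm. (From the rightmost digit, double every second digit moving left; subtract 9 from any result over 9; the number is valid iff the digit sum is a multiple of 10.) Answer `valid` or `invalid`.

invalid

From the right, keep odd positions and double even positions (subtract 9 from any doubled value over 9):
  doubled (positions 2,4,...): 2 9 7 3 3 0 4 → sum 28
  kept (positions 1,3,...): 9 9 7 8 3 8 6 → sum 50
Total = 78.
78 mod 10 = 8, so the number is invalid.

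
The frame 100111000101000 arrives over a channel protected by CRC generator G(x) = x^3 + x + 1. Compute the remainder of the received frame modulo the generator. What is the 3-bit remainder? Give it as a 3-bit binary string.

100

Modulo-2 division of 100111000101000 by 1011:
  pos 0: 1001 XOR 1011 = 0010
  pos 2: 1011 XOR 1011 = 0000
  pos 9: 1010 XOR 1011 = 0001
Remainder = 100 (nonzero — an error is detected).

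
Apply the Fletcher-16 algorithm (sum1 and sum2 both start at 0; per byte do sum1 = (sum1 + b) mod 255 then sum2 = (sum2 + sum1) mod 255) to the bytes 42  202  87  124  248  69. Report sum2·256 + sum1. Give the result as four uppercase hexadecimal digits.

Running sums (mod 255):
  after byte 0 (42): sum1=42, sum2=42
  after byte 1 (202): sum1=244, sum2=31
  after byte 2 (87): sum1=76, sum2=107
  after byte 3 (124): sum1=200, sum2=52
  after byte 4 (248): sum1=193, sum2=245
  after byte 5 (69): sum1=7, sum2=252
Checksum = sum2·256 + sum1 = 252·256 + 7 = 64519 = 0xFC07.

FC07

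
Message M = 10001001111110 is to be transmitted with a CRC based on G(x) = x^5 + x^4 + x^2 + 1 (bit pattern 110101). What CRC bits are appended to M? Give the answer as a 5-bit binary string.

Append 5 zeros: 1000100111111000000. Divide by 110101 (XOR where the leading bit is 1):
  pos 0: 100010 XOR 110101 = 010111
  pos 1: 101110 XOR 110101 = 011011
  pos 2: 110111 XOR 110101 = 000010
  pos 6: 101111 XOR 110101 = 011010
  pos 7: 110101 XOR 110101 = 000000
Remainder (last 5 bits) = 00000. This is the CRC / FCS.

00000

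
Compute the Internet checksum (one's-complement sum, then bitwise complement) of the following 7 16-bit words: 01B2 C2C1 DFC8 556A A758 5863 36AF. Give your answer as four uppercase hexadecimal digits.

One's-complement addition (fold any carry out of bit 15 back into bit 0):
  0x01B2 + 0xC2C1 = 0x0C473
  0xC473 + 0xDFC8 = 0x1A43B → wrap carry → 0xA43C
  0xA43C + 0x556A = 0x0F9A6
  0xF9A6 + 0xA758 = 0x1A0FE → wrap carry → 0xA0FF
  0xA0FF + 0x5863 = 0x0F962
  0xF962 + 0x36AF = 0x13011 → wrap carry → 0x3012
One's-complement sum = 0x3012.
Checksum = ~0x3012 & 0xFFFF = 0xCFED.

CFED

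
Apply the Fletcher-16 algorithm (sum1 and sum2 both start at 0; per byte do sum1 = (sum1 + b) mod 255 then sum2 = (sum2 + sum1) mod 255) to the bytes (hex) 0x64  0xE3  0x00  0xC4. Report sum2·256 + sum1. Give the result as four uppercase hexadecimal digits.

020D

Running sums (mod 255):
  after byte 0 (0x64): sum1=100, sum2=100
  after byte 1 (0xE3): sum1=72, sum2=172
  after byte 2 (0x00): sum1=72, sum2=244
  after byte 3 (0xC4): sum1=13, sum2=2
Checksum = sum2·256 + sum1 = 2·256 + 13 = 525 = 0x020D.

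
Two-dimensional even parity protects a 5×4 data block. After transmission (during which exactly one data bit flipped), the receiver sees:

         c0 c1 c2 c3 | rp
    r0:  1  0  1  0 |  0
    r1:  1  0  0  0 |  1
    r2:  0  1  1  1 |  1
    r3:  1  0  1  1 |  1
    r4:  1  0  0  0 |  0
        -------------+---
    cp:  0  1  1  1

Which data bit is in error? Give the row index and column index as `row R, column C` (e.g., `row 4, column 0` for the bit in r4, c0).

Recompute each row's even parity and compare to rp:
  r0: data parity 0, sent rp 0 → ok
  r1: data parity 1, sent rp 1 → ok
  r2: data parity 1, sent rp 1 → ok
  r3: data parity 1, sent rp 1 → ok
  r4: data parity 1, sent rp 0 → mismatch
Recompute each column's even parity and compare to cp:
  c0: data parity 0, sent cp 0 → ok
  c1: data parity 1, sent cp 1 → ok
  c2: data parity 1, sent cp 1 → ok
  c3: data parity 0, sent cp 1 → mismatch
Exactly one row (r4) and one column (c3) fail → the flipped bit is at their intersection.

row 4, column 3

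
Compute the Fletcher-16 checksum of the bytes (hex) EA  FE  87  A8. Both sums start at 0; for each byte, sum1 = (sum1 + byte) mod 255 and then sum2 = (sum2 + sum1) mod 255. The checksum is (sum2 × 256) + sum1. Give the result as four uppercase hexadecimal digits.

Running sums (mod 255):
  after byte 0 (EA): sum1=234, sum2=234
  after byte 1 (FE): sum1=233, sum2=212
  after byte 2 (87): sum1=113, sum2=70
  after byte 3 (A8): sum1=26, sum2=96
Checksum = sum2·256 + sum1 = 96·256 + 26 = 24602 = 0x601A.

601A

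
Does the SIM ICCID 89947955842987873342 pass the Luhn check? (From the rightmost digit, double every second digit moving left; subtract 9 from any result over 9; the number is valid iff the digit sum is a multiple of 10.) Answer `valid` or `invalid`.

From the right, keep odd positions and double even positions (subtract 9 from any doubled value over 9):
  doubled (positions 2,4,...): 8 6 7 7 4 7 1 5 9 7 → sum 61
  kept (positions 1,3,...): 2 3 7 7 9 4 5 9 4 9 → sum 59
Total = 120.
120 mod 10 = 0, so the number is valid.

valid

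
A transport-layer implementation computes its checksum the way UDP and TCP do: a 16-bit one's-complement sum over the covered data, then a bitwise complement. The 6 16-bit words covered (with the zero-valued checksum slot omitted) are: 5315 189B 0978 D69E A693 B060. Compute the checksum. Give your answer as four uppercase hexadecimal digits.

One's-complement addition (fold any carry out of bit 15 back into bit 0):
  0x5315 + 0x189B = 0x06BB0
  0x6BB0 + 0x0978 = 0x07528
  0x7528 + 0xD69E = 0x14BC6 → wrap carry → 0x4BC7
  0x4BC7 + 0xA693 = 0x0F25A
  0xF25A + 0xB060 = 0x1A2BA → wrap carry → 0xA2BB
One's-complement sum = 0xA2BB.
Checksum = ~0xA2BB & 0xFFFF = 0x5D44.

5D44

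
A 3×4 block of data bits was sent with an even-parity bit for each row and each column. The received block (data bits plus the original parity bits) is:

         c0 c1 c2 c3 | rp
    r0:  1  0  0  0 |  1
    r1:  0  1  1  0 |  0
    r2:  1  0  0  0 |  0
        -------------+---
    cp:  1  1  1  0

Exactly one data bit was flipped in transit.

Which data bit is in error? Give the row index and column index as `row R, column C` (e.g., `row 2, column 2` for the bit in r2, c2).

Recompute each row's even parity and compare to rp:
  r0: data parity 1, sent rp 1 → ok
  r1: data parity 0, sent rp 0 → ok
  r2: data parity 1, sent rp 0 → mismatch
Recompute each column's even parity and compare to cp:
  c0: data parity 0, sent cp 1 → mismatch
  c1: data parity 1, sent cp 1 → ok
  c2: data parity 1, sent cp 1 → ok
  c3: data parity 0, sent cp 0 → ok
Exactly one row (r2) and one column (c0) fail → the flipped bit is at their intersection.

row 2, column 0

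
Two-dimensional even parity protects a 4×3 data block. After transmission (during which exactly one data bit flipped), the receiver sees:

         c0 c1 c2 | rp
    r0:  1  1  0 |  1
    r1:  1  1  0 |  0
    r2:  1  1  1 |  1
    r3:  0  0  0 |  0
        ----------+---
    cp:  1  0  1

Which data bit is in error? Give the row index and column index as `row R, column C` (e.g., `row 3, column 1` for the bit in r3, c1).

row 0, column 1

Recompute each row's even parity and compare to rp:
  r0: data parity 0, sent rp 1 → mismatch
  r1: data parity 0, sent rp 0 → ok
  r2: data parity 1, sent rp 1 → ok
  r3: data parity 0, sent rp 0 → ok
Recompute each column's even parity and compare to cp:
  c0: data parity 1, sent cp 1 → ok
  c1: data parity 1, sent cp 0 → mismatch
  c2: data parity 1, sent cp 1 → ok
Exactly one row (r0) and one column (c1) fail → the flipped bit is at their intersection.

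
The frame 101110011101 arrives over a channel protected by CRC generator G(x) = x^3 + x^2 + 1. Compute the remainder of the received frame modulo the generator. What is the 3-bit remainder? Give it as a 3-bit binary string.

111

Modulo-2 division of 101110011101 by 1101:
  pos 0: 1011 XOR 1101 = 0110
  pos 1: 1101 XOR 1101 = 0000
  pos 7: 1110 XOR 1101 = 0011
Remainder = 111 (nonzero — an error is detected).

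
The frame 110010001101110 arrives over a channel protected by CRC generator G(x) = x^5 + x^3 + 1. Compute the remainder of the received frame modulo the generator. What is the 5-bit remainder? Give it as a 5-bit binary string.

10000

Modulo-2 division of 110010001101110 by 101001:
  pos 0: 110010 XOR 101001 = 011011
  pos 1: 110110 XOR 101001 = 011111
  pos 2: 111110 XOR 101001 = 010111
  pos 3: 101111 XOR 101001 = 000110
  pos 6: 110101 XOR 101001 = 011100
  pos 7: 111001 XOR 101001 = 010000
  pos 8: 100001 XOR 101001 = 001000
Remainder = 10000 (nonzero — an error is detected).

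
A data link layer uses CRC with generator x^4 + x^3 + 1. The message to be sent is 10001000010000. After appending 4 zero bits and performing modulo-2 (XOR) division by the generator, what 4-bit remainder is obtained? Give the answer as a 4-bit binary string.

Append 4 zeros: 100010000100000000. Divide by 11001 (XOR where the leading bit is 1):
  pos 0: 10001 XOR 11001 = 01000
  pos 1: 10000 XOR 11001 = 01001
  pos 2: 10010 XOR 11001 = 01011
  pos 3: 10110 XOR 11001 = 01111
  pos 4: 11110 XOR 11001 = 00111
  pos 6: 11110 XOR 11001 = 00111
  pos 8: 11100 XOR 11001 = 00101
  pos 10: 10100 XOR 11001 = 01101
  pos 11: 11010 XOR 11001 = 00011
Remainder (last 4 bits) = 1100. This is the CRC / FCS.

1100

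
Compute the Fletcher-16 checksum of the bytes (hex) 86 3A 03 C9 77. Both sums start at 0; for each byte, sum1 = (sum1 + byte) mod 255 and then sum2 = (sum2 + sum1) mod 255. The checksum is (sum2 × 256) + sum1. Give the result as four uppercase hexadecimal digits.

Running sums (mod 255):
  after byte 0 (86): sum1=134, sum2=134
  after byte 1 (3A): sum1=192, sum2=71
  after byte 2 (03): sum1=195, sum2=11
  after byte 3 (C9): sum1=141, sum2=152
  after byte 4 (77): sum1=5, sum2=157
Checksum = sum2·256 + sum1 = 157·256 + 5 = 40197 = 0x9D05.

9D05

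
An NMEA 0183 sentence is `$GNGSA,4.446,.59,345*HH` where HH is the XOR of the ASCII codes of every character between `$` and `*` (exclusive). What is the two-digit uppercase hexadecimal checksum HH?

XOR the ASCII codes of the payload characters:
  'G' = 0x47 → acc = 0x47
  'N' = 0x4E → acc = 0x09
  'G' = 0x47 → acc = 0x4E
  'S' = 0x53 → acc = 0x1D
  'A' = 0x41 → acc = 0x5C
  ',' = 0x2C → acc = 0x70
  '4' = 0x34 → acc = 0x44
  '.' = 0x2E → acc = 0x6A
  '4' = 0x34 → acc = 0x5E
  '4' = 0x34 → acc = 0x6A
  '6' = 0x36 → acc = 0x5C
  ',' = 0x2C → acc = 0x70
  '.' = 0x2E → acc = 0x5E
  '5' = 0x35 → acc = 0x6B
  '9' = 0x39 → acc = 0x52
  ',' = 0x2C → acc = 0x7E
  '3' = 0x33 → acc = 0x4D
  '4' = 0x34 → acc = 0x79
  '5' = 0x35 → acc = 0x4C
Checksum = 0x4C.

4C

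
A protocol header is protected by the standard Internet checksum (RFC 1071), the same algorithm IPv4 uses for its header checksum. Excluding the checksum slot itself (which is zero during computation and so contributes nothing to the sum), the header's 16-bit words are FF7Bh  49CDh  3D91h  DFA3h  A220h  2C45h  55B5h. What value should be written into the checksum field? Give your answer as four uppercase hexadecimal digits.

One's-complement addition (fold any carry out of bit 15 back into bit 0):
  0xFF7B + 0x49CD = 0x14948 → wrap carry → 0x4949
  0x4949 + 0x3D91 = 0x086DA
  0x86DA + 0xDFA3 = 0x1667D → wrap carry → 0x667E
  0x667E + 0xA220 = 0x1089E → wrap carry → 0x089F
  0x089F + 0x2C45 = 0x034E4
  0x34E4 + 0x55B5 = 0x08A99
One's-complement sum = 0x8A99.
Checksum = ~0x8A99 & 0xFFFF = 0x7566.

7566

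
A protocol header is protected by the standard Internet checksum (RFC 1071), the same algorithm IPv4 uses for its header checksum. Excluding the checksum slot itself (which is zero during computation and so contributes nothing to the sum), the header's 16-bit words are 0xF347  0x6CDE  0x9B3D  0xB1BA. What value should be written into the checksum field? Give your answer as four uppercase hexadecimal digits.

52E1

One's-complement addition (fold any carry out of bit 15 back into bit 0):
  0xF347 + 0x6CDE = 0x16025 → wrap carry → 0x6026
  0x6026 + 0x9B3D = 0x0FB63
  0xFB63 + 0xB1BA = 0x1AD1D → wrap carry → 0xAD1E
One's-complement sum = 0xAD1E.
Checksum = ~0xAD1E & 0xFFFF = 0x52E1.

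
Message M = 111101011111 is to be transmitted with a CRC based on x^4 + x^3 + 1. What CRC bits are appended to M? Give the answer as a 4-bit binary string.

Append 4 zeros: 1111010111110000. Divide by 11001 (XOR where the leading bit is 1):
  pos 0: 11110 XOR 11001 = 00111
  pos 2: 11110 XOR 11001 = 00111
  pos 4: 11111 XOR 11001 = 00110
  pos 6: 11011 XOR 11001 = 00010
  pos 9: 10100 XOR 11001 = 01101
  pos 10: 11010 XOR 11001 = 00011
Remainder (last 4 bits) = 0110. This is the CRC / FCS.

0110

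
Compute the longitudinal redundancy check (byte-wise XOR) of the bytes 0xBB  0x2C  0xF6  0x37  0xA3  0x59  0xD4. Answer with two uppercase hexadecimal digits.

XOR the bytes together:
  start with 0xBB
  0xBB ⊕ 0x2C = 0x97
  0x97 ⊕ 0xF6 = 0x61
  0x61 ⊕ 0x37 = 0x56
  0x56 ⊕ 0xA3 = 0xF5
  0xF5 ⊕ 0x59 = 0xAC
  0xAC ⊕ 0xD4 = 0x78

78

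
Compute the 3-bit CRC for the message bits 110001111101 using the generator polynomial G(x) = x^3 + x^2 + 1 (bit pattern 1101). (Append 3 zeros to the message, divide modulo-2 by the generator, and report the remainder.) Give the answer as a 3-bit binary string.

000

Append 3 zeros: 110001111101000. Divide by 1101 (XOR where the leading bit is 1):
  pos 0: 1100 XOR 1101 = 0001
  pos 3: 1011 XOR 1101 = 0110
  pos 4: 1101 XOR 1101 = 0000
  pos 8: 1101 XOR 1101 = 0000
Remainder (last 3 bits) = 000. This is the CRC / FCS.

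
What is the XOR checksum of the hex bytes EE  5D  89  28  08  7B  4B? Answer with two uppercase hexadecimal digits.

XOR the bytes together:
  start with 0xEE
  0xEE ⊕ 0x5D = 0xB3
  0xB3 ⊕ 0x89 = 0x3A
  0x3A ⊕ 0x28 = 0x12
  0x12 ⊕ 0x08 = 0x1A
  0x1A ⊕ 0x7B = 0x61
  0x61 ⊕ 0x4B = 0x2A

2A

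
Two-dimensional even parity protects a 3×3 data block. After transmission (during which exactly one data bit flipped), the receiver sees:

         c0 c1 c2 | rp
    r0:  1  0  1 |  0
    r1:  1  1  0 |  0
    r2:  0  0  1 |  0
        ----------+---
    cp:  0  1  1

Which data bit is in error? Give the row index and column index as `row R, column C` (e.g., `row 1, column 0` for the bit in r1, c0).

Recompute each row's even parity and compare to rp:
  r0: data parity 0, sent rp 0 → ok
  r1: data parity 0, sent rp 0 → ok
  r2: data parity 1, sent rp 0 → mismatch
Recompute each column's even parity and compare to cp:
  c0: data parity 0, sent cp 0 → ok
  c1: data parity 1, sent cp 1 → ok
  c2: data parity 0, sent cp 1 → mismatch
Exactly one row (r2) and one column (c2) fail → the flipped bit is at their intersection.

row 2, column 2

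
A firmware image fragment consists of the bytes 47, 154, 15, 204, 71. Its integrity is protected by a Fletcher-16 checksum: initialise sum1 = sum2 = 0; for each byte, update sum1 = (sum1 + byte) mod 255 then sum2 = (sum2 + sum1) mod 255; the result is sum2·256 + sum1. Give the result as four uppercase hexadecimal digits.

Running sums (mod 255):
  after byte 0 (47): sum1=47, sum2=47
  after byte 1 (154): sum1=201, sum2=248
  after byte 2 (15): sum1=216, sum2=209
  after byte 3 (204): sum1=165, sum2=119
  after byte 4 (71): sum1=236, sum2=100
Checksum = sum2·256 + sum1 = 100·256 + 236 = 25836 = 0x64EC.

64EC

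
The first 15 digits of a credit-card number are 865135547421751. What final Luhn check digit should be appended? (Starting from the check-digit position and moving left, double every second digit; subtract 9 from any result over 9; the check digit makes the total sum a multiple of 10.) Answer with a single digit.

3

Partial digits right→left: 1 5 7 1 2 4 7 4 5 5 3 1 5 6 8
Double every second digit counting from the check-digit position (so the 1st, 3rd, 5th, ... of the partial from the right).
  doubled (with −9 where >9): 2 5 4 5 1 6 1 7 → sum 31
  kept as-is: 5 1 4 4 5 1 6 → sum 26
Total = 31 + 26 = 57.
Check digit = (10 − (57 mod 10)) mod 10 = 3.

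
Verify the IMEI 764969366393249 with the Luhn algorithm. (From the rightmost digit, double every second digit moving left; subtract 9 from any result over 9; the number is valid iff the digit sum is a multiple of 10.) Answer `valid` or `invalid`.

valid

From the right, keep odd positions and double even positions (subtract 9 from any doubled value over 9):
  doubled (positions 2,4,...): 8 6 6 3 9 9 3 → sum 44
  kept (positions 1,3,...): 9 2 9 6 3 6 4 7 → sum 46
Total = 90.
90 mod 10 = 0, so the number is valid.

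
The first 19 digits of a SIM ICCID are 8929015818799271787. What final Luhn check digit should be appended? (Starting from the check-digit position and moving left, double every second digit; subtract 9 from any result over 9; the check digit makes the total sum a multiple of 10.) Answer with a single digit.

2

Partial digits right→left: 7 8 7 1 7 2 9 9 7 8 1 8 5 1 0 9 2 9 8
Double every second digit counting from the check-digit position (so the 1st, 3rd, 5th, ... of the partial from the right).
  doubled (with −9 where >9): 5 5 5 9 5 2 1 0 4 7 → sum 43
  kept as-is: 8 1 2 9 8 8 1 9 9 → sum 55
Total = 43 + 55 = 98.
Check digit = (10 − (98 mod 10)) mod 10 = 2.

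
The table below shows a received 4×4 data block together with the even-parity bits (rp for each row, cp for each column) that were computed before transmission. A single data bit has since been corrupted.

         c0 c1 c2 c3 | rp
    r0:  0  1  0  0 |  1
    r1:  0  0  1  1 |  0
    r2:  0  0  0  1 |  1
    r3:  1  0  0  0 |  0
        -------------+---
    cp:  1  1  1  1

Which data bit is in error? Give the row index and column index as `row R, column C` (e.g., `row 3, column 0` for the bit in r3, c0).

Recompute each row's even parity and compare to rp:
  r0: data parity 1, sent rp 1 → ok
  r1: data parity 0, sent rp 0 → ok
  r2: data parity 1, sent rp 1 → ok
  r3: data parity 1, sent rp 0 → mismatch
Recompute each column's even parity and compare to cp:
  c0: data parity 1, sent cp 1 → ok
  c1: data parity 1, sent cp 1 → ok
  c2: data parity 1, sent cp 1 → ok
  c3: data parity 0, sent cp 1 → mismatch
Exactly one row (r3) and one column (c3) fail → the flipped bit is at their intersection.

row 3, column 3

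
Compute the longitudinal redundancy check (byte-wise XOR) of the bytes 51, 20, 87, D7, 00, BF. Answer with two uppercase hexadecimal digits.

XOR the bytes together:
  start with 0x51
  0x51 ⊕ 0x20 = 0x71
  0x71 ⊕ 0x87 = 0xF6
  0xF6 ⊕ 0xD7 = 0x21
  0x21 ⊕ 0x00 = 0x21
  0x21 ⊕ 0xBF = 0x9E

9E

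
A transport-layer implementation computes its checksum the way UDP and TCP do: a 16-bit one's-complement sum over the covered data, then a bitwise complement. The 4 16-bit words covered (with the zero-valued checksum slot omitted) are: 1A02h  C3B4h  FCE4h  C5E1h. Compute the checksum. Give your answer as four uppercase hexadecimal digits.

5F82

One's-complement addition (fold any carry out of bit 15 back into bit 0):
  0x1A02 + 0xC3B4 = 0x0DDB6
  0xDDB6 + 0xFCE4 = 0x1DA9A → wrap carry → 0xDA9B
  0xDA9B + 0xC5E1 = 0x1A07C → wrap carry → 0xA07D
One's-complement sum = 0xA07D.
Checksum = ~0xA07D & 0xFFFF = 0x5F82.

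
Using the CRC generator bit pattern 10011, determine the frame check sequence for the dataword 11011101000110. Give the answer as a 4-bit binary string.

0000

Append 4 zeros: 110111010001100000. Divide by 10011 (XOR where the leading bit is 1):
  pos 0: 11011 XOR 10011 = 01000
  pos 1: 10001 XOR 10011 = 00010
  pos 4: 10010 XOR 10011 = 00001
  pos 8: 10011 XOR 10011 = 00000
Remainder (last 4 bits) = 0000. This is the CRC / FCS.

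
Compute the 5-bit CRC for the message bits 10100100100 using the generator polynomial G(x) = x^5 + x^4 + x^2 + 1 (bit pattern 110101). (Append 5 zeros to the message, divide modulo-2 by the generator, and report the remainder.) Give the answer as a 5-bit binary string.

00000

Append 5 zeros: 1010010010000000. Divide by 110101 (XOR where the leading bit is 1):
  pos 0: 101001 XOR 110101 = 011100
  pos 1: 111000 XOR 110101 = 001101
  pos 3: 110101 XOR 110101 = 000000
Remainder (last 5 bits) = 00000. This is the CRC / FCS.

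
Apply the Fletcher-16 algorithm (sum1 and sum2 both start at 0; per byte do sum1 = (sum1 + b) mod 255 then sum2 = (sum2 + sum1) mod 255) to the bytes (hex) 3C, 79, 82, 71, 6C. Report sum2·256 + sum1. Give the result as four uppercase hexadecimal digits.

Running sums (mod 255):
  after byte 0 (3C): sum1=60, sum2=60
  after byte 1 (79): sum1=181, sum2=241
  after byte 2 (82): sum1=56, sum2=42
  after byte 3 (71): sum1=169, sum2=211
  after byte 4 (6C): sum1=22, sum2=233
Checksum = sum2·256 + sum1 = 233·256 + 22 = 59670 = 0xE916.

E916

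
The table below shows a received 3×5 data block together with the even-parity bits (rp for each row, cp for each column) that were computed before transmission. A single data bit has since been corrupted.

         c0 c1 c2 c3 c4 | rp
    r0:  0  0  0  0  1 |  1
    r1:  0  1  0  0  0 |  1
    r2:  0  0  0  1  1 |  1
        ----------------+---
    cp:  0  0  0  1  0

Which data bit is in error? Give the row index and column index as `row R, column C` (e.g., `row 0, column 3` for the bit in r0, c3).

row 2, column 1

Recompute each row's even parity and compare to rp:
  r0: data parity 1, sent rp 1 → ok
  r1: data parity 1, sent rp 1 → ok
  r2: data parity 0, sent rp 1 → mismatch
Recompute each column's even parity and compare to cp:
  c0: data parity 0, sent cp 0 → ok
  c1: data parity 1, sent cp 0 → mismatch
  c2: data parity 0, sent cp 0 → ok
  c3: data parity 1, sent cp 1 → ok
  c4: data parity 0, sent cp 0 → ok
Exactly one row (r2) and one column (c1) fail → the flipped bit is at their intersection.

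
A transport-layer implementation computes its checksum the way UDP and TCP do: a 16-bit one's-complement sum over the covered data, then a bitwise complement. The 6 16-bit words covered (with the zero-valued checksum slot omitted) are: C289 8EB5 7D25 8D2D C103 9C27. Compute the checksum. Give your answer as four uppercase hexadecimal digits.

One's-complement addition (fold any carry out of bit 15 back into bit 0):
  0xC289 + 0x8EB5 = 0x1513E → wrap carry → 0x513F
  0x513F + 0x7D25 = 0x0CE64
  0xCE64 + 0x8D2D = 0x15B91 → wrap carry → 0x5B92
  0x5B92 + 0xC103 = 0x11C95 → wrap carry → 0x1C96
  0x1C96 + 0x9C27 = 0x0B8BD
One's-complement sum = 0xB8BD.
Checksum = ~0xB8BD & 0xFFFF = 0x4742.

4742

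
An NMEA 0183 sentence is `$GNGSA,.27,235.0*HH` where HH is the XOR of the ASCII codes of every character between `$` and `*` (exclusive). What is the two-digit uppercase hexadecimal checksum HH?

5D

XOR the ASCII codes of the payload characters:
  'G' = 0x47 → acc = 0x47
  'N' = 0x4E → acc = 0x09
  'G' = 0x47 → acc = 0x4E
  'S' = 0x53 → acc = 0x1D
  'A' = 0x41 → acc = 0x5C
  ',' = 0x2C → acc = 0x70
  '.' = 0x2E → acc = 0x5E
  '2' = 0x32 → acc = 0x6C
  '7' = 0x37 → acc = 0x5B
  ',' = 0x2C → acc = 0x77
  '2' = 0x32 → acc = 0x45
  '3' = 0x33 → acc = 0x76
  '5' = 0x35 → acc = 0x43
  '.' = 0x2E → acc = 0x6D
  '0' = 0x30 → acc = 0x5D
Checksum = 0x5D.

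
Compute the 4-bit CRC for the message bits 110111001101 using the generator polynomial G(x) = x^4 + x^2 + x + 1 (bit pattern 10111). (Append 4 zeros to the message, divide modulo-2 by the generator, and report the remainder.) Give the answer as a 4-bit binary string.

Append 4 zeros: 1101110011010000. Divide by 10111 (XOR where the leading bit is 1):
  pos 0: 11011 XOR 10111 = 01100
  pos 1: 11001 XOR 10111 = 01110
  pos 2: 11100 XOR 10111 = 01011
  pos 3: 10110 XOR 10111 = 00001
  pos 7: 11101 XOR 10111 = 01010
  pos 8: 10100 XOR 10111 = 00011
  pos 11: 11000 XOR 10111 = 01111
Remainder (last 4 bits) = 1111. This is the CRC / FCS.

1111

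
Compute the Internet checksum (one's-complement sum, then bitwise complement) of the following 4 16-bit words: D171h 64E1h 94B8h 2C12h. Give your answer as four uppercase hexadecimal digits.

One's-complement addition (fold any carry out of bit 15 back into bit 0):
  0xD171 + 0x64E1 = 0x13652 → wrap carry → 0x3653
  0x3653 + 0x94B8 = 0x0CB0B
  0xCB0B + 0x2C12 = 0x0F71D
One's-complement sum = 0xF71D.
Checksum = ~0xF71D & 0xFFFF = 0x08E2.

08E2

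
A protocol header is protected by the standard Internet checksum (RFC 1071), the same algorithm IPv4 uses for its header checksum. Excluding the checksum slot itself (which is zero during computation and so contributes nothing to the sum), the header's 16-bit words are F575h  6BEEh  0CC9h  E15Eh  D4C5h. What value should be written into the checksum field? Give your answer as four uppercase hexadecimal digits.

DBAD

One's-complement addition (fold any carry out of bit 15 back into bit 0):
  0xF575 + 0x6BEE = 0x16163 → wrap carry → 0x6164
  0x6164 + 0x0CC9 = 0x06E2D
  0x6E2D + 0xE15E = 0x14F8B → wrap carry → 0x4F8C
  0x4F8C + 0xD4C5 = 0x12451 → wrap carry → 0x2452
One's-complement sum = 0x2452.
Checksum = ~0x2452 & 0xFFFF = 0xDBAD.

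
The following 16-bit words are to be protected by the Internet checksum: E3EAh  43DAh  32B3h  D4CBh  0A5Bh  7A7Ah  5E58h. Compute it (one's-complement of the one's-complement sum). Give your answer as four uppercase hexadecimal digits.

One's-complement addition (fold any carry out of bit 15 back into bit 0):
  0xE3EA + 0x43DA = 0x127C4 → wrap carry → 0x27C5
  0x27C5 + 0x32B3 = 0x05A78
  0x5A78 + 0xD4CB = 0x12F43 → wrap carry → 0x2F44
  0x2F44 + 0x0A5B = 0x0399F
  0x399F + 0x7A7A = 0x0B419
  0xB419 + 0x5E58 = 0x11271 → wrap carry → 0x1272
One's-complement sum = 0x1272.
Checksum = ~0x1272 & 0xFFFF = 0xED8D.

ED8D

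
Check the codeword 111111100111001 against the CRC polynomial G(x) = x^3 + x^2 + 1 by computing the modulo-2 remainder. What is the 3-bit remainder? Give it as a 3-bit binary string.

000

Modulo-2 division of 111111100111001 by 1101:
  pos 0: 1111 XOR 1101 = 0010
  pos 2: 1011 XOR 1101 = 0110
  pos 3: 1101 XOR 1101 = 0000
  pos 9: 1110 XOR 1101 = 0011
  pos 11: 1101 XOR 1101 = 0000
Remainder = 000 (zero — the frame passes the CRC check).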